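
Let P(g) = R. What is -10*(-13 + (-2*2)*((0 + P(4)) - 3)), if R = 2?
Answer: 90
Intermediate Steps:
P(g) = 2
-10*(-13 + (-2*2)*((0 + P(4)) - 3)) = -10*(-13 + (-2*2)*((0 + 2) - 3)) = -10*(-13 - 4*(2 - 3)) = -10*(-13 - 4*(-1)) = -10*(-13 + 4) = -10*(-9) = 90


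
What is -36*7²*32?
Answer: -56448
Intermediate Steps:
-36*7²*32 = -36*49*32 = -1764*32 = -56448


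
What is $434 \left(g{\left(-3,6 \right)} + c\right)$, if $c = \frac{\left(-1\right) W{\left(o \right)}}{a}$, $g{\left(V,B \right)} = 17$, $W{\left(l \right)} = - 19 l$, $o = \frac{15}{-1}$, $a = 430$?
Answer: $\frac{304885}{43} \approx 7090.4$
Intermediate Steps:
$o = -15$ ($o = 15 \left(-1\right) = -15$)
$c = - \frac{57}{86}$ ($c = \frac{\left(-1\right) \left(\left(-19\right) \left(-15\right)\right)}{430} = \left(-1\right) 285 \cdot \frac{1}{430} = \left(-285\right) \frac{1}{430} = - \frac{57}{86} \approx -0.66279$)
$434 \left(g{\left(-3,6 \right)} + c\right) = 434 \left(17 - \frac{57}{86}\right) = 434 \cdot \frac{1405}{86} = \frac{304885}{43}$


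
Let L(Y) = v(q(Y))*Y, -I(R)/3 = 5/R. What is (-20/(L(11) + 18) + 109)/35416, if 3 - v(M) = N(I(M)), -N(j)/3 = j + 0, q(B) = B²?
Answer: 7003/2284332 ≈ 0.0030657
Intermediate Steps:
I(R) = -15/R
N(j) = -3*j (N(j) = -3*(j + 0) = -3*j)
v(M) = 3 - 45/M (v(M) = 3 - (-3)*(-15/M) = 3 - 45/M)
L(Y) = Y*(3 - 45/Y²) (L(Y) = (3 - 45/Y²)*Y = Y*(3 - 45/Y²))
(-20/(L(11) + 18) + 109)/35416 = (-20/((-45/11 + 3*11) + 18) + 109)/35416 = (-20/((-45*1/11 + 33) + 18) + 109)*(1/35416) = (-20/((-45/11 + 33) + 18) + 109)*(1/35416) = (-20/(318/11 + 18) + 109)*(1/35416) = (-20/516/11 + 109)*(1/35416) = (-20*11/516 + 109)*(1/35416) = (-55/129 + 109)*(1/35416) = (14006/129)*(1/35416) = 7003/2284332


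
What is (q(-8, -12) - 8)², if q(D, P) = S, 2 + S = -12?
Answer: 484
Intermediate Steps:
S = -14 (S = -2 - 12 = -14)
q(D, P) = -14
(q(-8, -12) - 8)² = (-14 - 8)² = (-22)² = 484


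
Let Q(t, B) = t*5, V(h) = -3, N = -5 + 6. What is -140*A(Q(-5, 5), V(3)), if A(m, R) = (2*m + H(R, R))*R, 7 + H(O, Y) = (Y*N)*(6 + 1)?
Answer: -32760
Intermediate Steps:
N = 1
H(O, Y) = -7 + 7*Y (H(O, Y) = -7 + (Y*1)*(6 + 1) = -7 + Y*7 = -7 + 7*Y)
Q(t, B) = 5*t
A(m, R) = R*(-7 + 2*m + 7*R) (A(m, R) = (2*m + (-7 + 7*R))*R = (-7 + 2*m + 7*R)*R = R*(-7 + 2*m + 7*R))
-140*A(Q(-5, 5), V(3)) = -(-420)*(-7 + 2*(5*(-5)) + 7*(-3)) = -(-420)*(-7 + 2*(-25) - 21) = -(-420)*(-7 - 50 - 21) = -(-420)*(-78) = -140*234 = -32760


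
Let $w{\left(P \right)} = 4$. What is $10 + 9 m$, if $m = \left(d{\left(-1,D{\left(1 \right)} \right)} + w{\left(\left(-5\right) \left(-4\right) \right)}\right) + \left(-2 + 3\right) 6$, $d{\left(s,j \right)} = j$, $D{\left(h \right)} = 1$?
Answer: $109$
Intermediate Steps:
$m = 11$ ($m = \left(1 + 4\right) + \left(-2 + 3\right) 6 = 5 + 1 \cdot 6 = 5 + 6 = 11$)
$10 + 9 m = 10 + 9 \cdot 11 = 10 + 99 = 109$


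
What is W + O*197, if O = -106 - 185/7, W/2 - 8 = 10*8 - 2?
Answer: -181415/7 ≈ -25916.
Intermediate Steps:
W = 172 (W = 16 + 2*(10*8 - 2) = 16 + 2*(80 - 2) = 16 + 2*78 = 16 + 156 = 172)
O = -927/7 (O = -106 - 185*⅐ = -106 - 185/7 = -927/7 ≈ -132.43)
W + O*197 = 172 - 927/7*197 = 172 - 182619/7 = -181415/7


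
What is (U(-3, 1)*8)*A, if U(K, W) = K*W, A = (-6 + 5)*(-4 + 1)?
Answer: -72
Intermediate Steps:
A = 3 (A = -1*(-3) = 3)
(U(-3, 1)*8)*A = (-3*1*8)*3 = -3*8*3 = -24*3 = -72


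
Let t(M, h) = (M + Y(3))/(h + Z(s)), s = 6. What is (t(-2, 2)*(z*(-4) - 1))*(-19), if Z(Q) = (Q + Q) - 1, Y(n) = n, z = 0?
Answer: 19/13 ≈ 1.4615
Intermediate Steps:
Z(Q) = -1 + 2*Q (Z(Q) = 2*Q - 1 = -1 + 2*Q)
t(M, h) = (3 + M)/(11 + h) (t(M, h) = (M + 3)/(h + (-1 + 2*6)) = (3 + M)/(h + (-1 + 12)) = (3 + M)/(h + 11) = (3 + M)/(11 + h))
(t(-2, 2)*(z*(-4) - 1))*(-19) = (((3 - 2)/(11 + 2))*(0*(-4) - 1))*(-19) = ((1/13)*(0 - 1))*(-19) = (((1/13)*1)*(-1))*(-19) = ((1/13)*(-1))*(-19) = -1/13*(-19) = 19/13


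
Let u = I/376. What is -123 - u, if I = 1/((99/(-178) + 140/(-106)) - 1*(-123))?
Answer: -26423221417/214822900 ≈ -123.00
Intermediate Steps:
I = 9434/1142675 (I = 1/((99*(-1/178) + 140*(-1/106)) + 123) = 1/((-99/178 - 70/53) + 123) = 1/(-17707/9434 + 123) = 1/(1142675/9434) = 9434/1142675 ≈ 0.0082561)
u = 4717/214822900 (u = (9434/1142675)/376 = (9434/1142675)*(1/376) = 4717/214822900 ≈ 2.1958e-5)
-123 - u = -123 - 1*4717/214822900 = -123 - 4717/214822900 = -26423221417/214822900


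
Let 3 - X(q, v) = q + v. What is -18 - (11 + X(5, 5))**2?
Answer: -34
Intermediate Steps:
X(q, v) = 3 - q - v (X(q, v) = 3 - (q + v) = 3 + (-q - v) = 3 - q - v)
-18 - (11 + X(5, 5))**2 = -18 - (11 + (3 - 1*5 - 1*5))**2 = -18 - (11 + (3 - 5 - 5))**2 = -18 - (11 - 7)**2 = -18 - 1*4**2 = -18 - 1*16 = -18 - 16 = -34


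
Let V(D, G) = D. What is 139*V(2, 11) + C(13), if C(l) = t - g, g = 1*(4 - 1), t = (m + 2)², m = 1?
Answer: 284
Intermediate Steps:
t = 9 (t = (1 + 2)² = 3² = 9)
g = 3 (g = 1*3 = 3)
C(l) = 6 (C(l) = 9 - 1*3 = 9 - 3 = 6)
139*V(2, 11) + C(13) = 139*2 + 6 = 278 + 6 = 284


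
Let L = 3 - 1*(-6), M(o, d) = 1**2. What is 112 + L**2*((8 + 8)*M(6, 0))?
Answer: 1408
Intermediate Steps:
M(o, d) = 1
L = 9 (L = 3 + 6 = 9)
112 + L**2*((8 + 8)*M(6, 0)) = 112 + 9**2*((8 + 8)*1) = 112 + 81*(16*1) = 112 + 81*16 = 112 + 1296 = 1408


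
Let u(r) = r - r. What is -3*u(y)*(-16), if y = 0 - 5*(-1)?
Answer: 0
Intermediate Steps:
y = 5 (y = 0 + 5 = 5)
u(r) = 0
-3*u(y)*(-16) = -3*0*(-16) = 0*(-16) = 0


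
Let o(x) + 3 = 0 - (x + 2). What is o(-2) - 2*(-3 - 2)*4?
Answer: 37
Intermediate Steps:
o(x) = -5 - x (o(x) = -3 + (0 - (x + 2)) = -3 + (0 - (2 + x)) = -3 + (0 + (-2 - x)) = -3 + (-2 - x) = -5 - x)
o(-2) - 2*(-3 - 2)*4 = (-5 - 1*(-2)) - 2*(-3 - 2)*4 = (-5 + 2) - (-10)*4 = -3 - 2*(-20) = -3 + 40 = 37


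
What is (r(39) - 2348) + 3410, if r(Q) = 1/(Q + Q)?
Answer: 82837/78 ≈ 1062.0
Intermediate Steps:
r(Q) = 1/(2*Q)
(r(39) - 2348) + 3410 = ((½)/39 - 2348) + 3410 = ((½)*(1/39) - 2348) + 3410 = (1/78 - 2348) + 3410 = -183143/78 + 3410 = 82837/78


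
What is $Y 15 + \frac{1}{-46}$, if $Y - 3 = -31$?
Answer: $- \frac{19321}{46} \approx -420.02$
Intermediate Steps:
$Y = -28$ ($Y = 3 - 31 = -28$)
$Y 15 + \frac{1}{-46} = \left(-28\right) 15 + \frac{1}{-46} = -420 - \frac{1}{46} = - \frac{19321}{46}$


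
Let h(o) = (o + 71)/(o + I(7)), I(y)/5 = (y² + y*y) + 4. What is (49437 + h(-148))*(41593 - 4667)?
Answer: 330416008171/181 ≈ 1.8255e+9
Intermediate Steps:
I(y) = 20 + 10*y² (I(y) = 5*((y² + y*y) + 4) = 5*((y² + y²) + 4) = 5*(2*y² + 4) = 5*(4 + 2*y²) = 20 + 10*y²)
h(o) = (71 + o)/(510 + o) (h(o) = (o + 71)/(o + (20 + 10*7²)) = (71 + o)/(o + (20 + 10*49)) = (71 + o)/(o + (20 + 490)) = (71 + o)/(o + 510) = (71 + o)/(510 + o))
(49437 + h(-148))*(41593 - 4667) = (49437 + (71 - 148)/(510 - 148))*(41593 - 4667) = (49437 - 77/362)*36926 = (17896117/362)*36926 = 330416008171/181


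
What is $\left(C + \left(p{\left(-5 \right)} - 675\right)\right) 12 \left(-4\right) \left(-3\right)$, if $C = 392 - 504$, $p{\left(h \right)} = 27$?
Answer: $-109440$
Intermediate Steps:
$C = -112$ ($C = 392 - 504 = -112$)
$\left(C + \left(p{\left(-5 \right)} - 675\right)\right) 12 \left(-4\right) \left(-3\right) = \left(-112 + \left(27 - 675\right)\right) 12 \left(-4\right) \left(-3\right) = \left(-112 + \left(27 - 675\right)\right) \left(\left(-48\right) \left(-3\right)\right) = \left(-112 - 648\right) 144 = \left(-760\right) 144 = -109440$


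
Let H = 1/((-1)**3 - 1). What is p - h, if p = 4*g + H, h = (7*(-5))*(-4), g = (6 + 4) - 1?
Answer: -209/2 ≈ -104.50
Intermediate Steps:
g = 9 (g = 10 - 1 = 9)
H = -1/2 (H = 1/(-1 - 1) = 1/(-2) = -1/2 ≈ -0.50000)
h = 140 (h = -35*(-4) = 140)
p = 71/2 (p = 4*9 - 1/2 = 36 - 1/2 = 71/2 ≈ 35.500)
p - h = 71/2 - 1*140 = 71/2 - 140 = -209/2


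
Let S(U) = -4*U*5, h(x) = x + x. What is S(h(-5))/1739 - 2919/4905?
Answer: -1365047/2843265 ≈ -0.48010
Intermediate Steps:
h(x) = 2*x
S(U) = -20*U
S(h(-5))/1739 - 2919/4905 = -40*(-5)/1739 - 2919/4905 = -20*(-10)*(1/1739) - 2919*1/4905 = 200*(1/1739) - 973/1635 = 200/1739 - 973/1635 = -1365047/2843265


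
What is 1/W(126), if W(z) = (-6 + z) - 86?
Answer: 1/34 ≈ 0.029412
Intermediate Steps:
W(z) = -92 + z
1/W(126) = 1/(-92 + 126) = 1/34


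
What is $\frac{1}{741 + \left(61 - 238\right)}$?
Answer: $\frac{1}{564} \approx 0.0017731$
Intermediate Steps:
$\frac{1}{741 + \left(61 - 238\right)} = \frac{1}{741 - 177} = \frac{1}{564}$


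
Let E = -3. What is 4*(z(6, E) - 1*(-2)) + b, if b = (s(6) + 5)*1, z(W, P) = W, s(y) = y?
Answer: 43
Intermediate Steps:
b = 11 (b = (6 + 5)*1 = 11*1 = 11)
4*(z(6, E) - 1*(-2)) + b = 4*(6 - 1*(-2)) + 11 = 4*(6 + 2) + 11 = 4*8 + 11 = 32 + 11 = 43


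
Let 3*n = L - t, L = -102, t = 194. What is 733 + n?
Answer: 1903/3 ≈ 634.33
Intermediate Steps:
n = -296/3 (n = (-102 - 1*194)/3 = (-102 - 194)/3 = (⅓)*(-296) = -296/3 ≈ -98.667)
733 + n = 733 - 296/3 = 1903/3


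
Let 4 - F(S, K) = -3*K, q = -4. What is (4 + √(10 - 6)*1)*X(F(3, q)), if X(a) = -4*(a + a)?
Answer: 384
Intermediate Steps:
F(S, K) = 4 + 3*K (F(S, K) = 4 - (-3)*K = 4 + 3*K)
X(a) = -8*a
(4 + √(10 - 6)*1)*X(F(3, q)) = (4 + √(10 - 6)*1)*(-8*(4 + 3*(-4))) = (4 + √4*1)*(-8*(4 - 12)) = (4 + 2*1)*(-8*(-8)) = (4 + 2)*64 = 6*64 = 384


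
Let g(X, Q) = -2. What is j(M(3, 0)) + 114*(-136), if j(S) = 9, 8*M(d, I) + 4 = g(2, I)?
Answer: -15495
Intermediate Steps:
M(d, I) = -3/4 (M(d, I) = -1/2 + (1/8)*(-2) = -1/2 - 1/4 = -3/4)
j(M(3, 0)) + 114*(-136) = 9 + 114*(-136) = 9 - 15504 = -15495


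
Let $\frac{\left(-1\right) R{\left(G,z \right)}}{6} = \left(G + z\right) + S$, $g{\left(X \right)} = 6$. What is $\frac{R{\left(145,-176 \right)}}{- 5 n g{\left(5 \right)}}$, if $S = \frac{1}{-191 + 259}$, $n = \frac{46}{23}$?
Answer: $- \frac{2107}{680} \approx -3.0985$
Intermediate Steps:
$n = 2$ ($n = 46 \cdot \frac{1}{23} = 2$)
$S = \frac{1}{68} \approx 0.014706$
$R{\left(G,z \right)} = - \frac{3}{34} - 6 G - 6 z$ ($R{\left(G,z \right)} = - 6 \left(\left(G + z\right) + \frac{1}{68}\right) = - 6 \left(\frac{1}{68} + G + z\right) = - \frac{3}{34} - 6 G - 6 z$)
$\frac{R{\left(145,-176 \right)}}{- 5 n g{\left(5 \right)}} = \frac{- \frac{3}{34} - 870 - -1056}{\left(-5\right) 2 \cdot 6} = \frac{- \frac{3}{34} - 870 + 1056}{\left(-10\right) 6} = \frac{6321}{34 \left(-60\right)} = \frac{6321}{34} \left(- \frac{1}{60}\right) = - \frac{2107}{680}$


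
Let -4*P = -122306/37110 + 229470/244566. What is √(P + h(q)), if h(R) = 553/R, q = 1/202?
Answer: √3155479348360304332990/168071190 ≈ 334.23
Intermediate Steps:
q = 1/202 ≈ 0.0049505
P = 297170243/504213570 (P = -(-122306/37110 + 229470/244566)/4 = -(-122306*1/37110 + 229470*(1/244566))/4 = -(-61153/18555 + 38245/40761)/4 = -¼*(-594340486/252106785) = 297170243/504213570 ≈ 0.58937)
√(P + h(q)) = √(297170243/504213570 + 553/(1/202)) = √(297170243/504213570 + 553*202) = √(297170243/504213570 + 111706) = √(56323978220663/504213570) = √3155479348360304332990/168071190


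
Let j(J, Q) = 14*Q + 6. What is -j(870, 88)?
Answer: -1238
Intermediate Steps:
j(J, Q) = 6 + 14*Q
-j(870, 88) = -(6 + 14*88) = -(6 + 1232) = -1*1238 = -1238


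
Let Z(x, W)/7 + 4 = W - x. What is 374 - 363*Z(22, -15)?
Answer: 104555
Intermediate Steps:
Z(x, W) = -28 - 7*x + 7*W (Z(x, W) = -28 + 7*(W - x) = -28 + (-7*x + 7*W) = -28 - 7*x + 7*W)
374 - 363*Z(22, -15) = 374 - 363*(-28 - 7*22 + 7*(-15)) = 374 - 363*(-28 - 154 - 105) = 374 - 363*(-287) = 374 + 104181 = 104555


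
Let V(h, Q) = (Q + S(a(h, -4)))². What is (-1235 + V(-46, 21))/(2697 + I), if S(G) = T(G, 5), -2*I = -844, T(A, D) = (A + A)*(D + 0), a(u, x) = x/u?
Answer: -400306/1649951 ≈ -0.24262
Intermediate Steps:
T(A, D) = 2*A*D (T(A, D) = (2*A)*D = 2*A*D)
I = 422 (I = -½*(-844) = 422)
S(G) = 10*G (S(G) = 2*G*5 = 10*G)
V(h, Q) = (Q - 40/h)² (V(h, Q) = (Q + 10*(-4/h))² = (Q - 40/h)²)
(-1235 + V(-46, 21))/(2697 + I) = (-1235 + (-40 + 21*(-46))²/(-46)²)/(2697 + 422) = (-1235 + (-40 - 966)²/2116)/3119 = (-1235 + (1/2116)*(-1006)²)*(1/3119) = (-1235 + (1/2116)*1012036)*(1/3119) = (-1235 + 253009/529)*(1/3119) = -400306/529*1/3119 = -400306/1649951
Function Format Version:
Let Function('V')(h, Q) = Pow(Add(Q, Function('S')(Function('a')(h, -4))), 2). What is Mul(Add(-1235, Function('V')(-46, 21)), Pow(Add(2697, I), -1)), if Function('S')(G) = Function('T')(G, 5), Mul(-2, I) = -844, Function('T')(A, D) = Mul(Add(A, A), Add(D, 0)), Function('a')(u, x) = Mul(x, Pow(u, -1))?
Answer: Rational(-400306, 1649951) ≈ -0.24262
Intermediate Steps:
Function('T')(A, D) = Mul(2, A, D) (Function('T')(A, D) = Mul(Mul(2, A), D) = Mul(2, A, D))
I = 422 (I = Mul(Rational(-1, 2), -844) = 422)
Function('S')(G) = Mul(10, G) (Function('S')(G) = Mul(2, G, 5) = Mul(10, G))
Function('V')(h, Q) = Pow(Add(Q, Mul(-40, Pow(h, -1))), 2) (Function('V')(h, Q) = Pow(Add(Q, Mul(10, Mul(-4, Pow(h, -1)))), 2) = Pow(Add(Q, Mul(-40, Pow(h, -1))), 2))
Mul(Add(-1235, Function('V')(-46, 21)), Pow(Add(2697, I), -1)) = Mul(Add(-1235, Mul(Pow(-46, -2), Pow(Add(-40, Mul(21, -46)), 2))), Pow(Add(2697, 422), -1)) = Mul(Add(-1235, Mul(Rational(1, 2116), Pow(Add(-40, -966), 2))), Pow(3119, -1)) = Mul(Add(-1235, Mul(Rational(1, 2116), Pow(-1006, 2))), Rational(1, 3119)) = Mul(Add(-1235, Mul(Rational(1, 2116), 1012036)), Rational(1, 3119)) = Mul(Add(-1235, Rational(253009, 529)), Rational(1, 3119)) = Mul(Rational(-400306, 529), Rational(1, 3119)) = Rational(-400306, 1649951)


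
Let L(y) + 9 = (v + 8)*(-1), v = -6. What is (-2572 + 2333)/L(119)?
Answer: 239/11 ≈ 21.727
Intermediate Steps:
L(y) = -11 (L(y) = -9 + (-6 + 8)*(-1) = -9 + 2*(-1) = -9 - 2 = -11)
(-2572 + 2333)/L(119) = (-2572 + 2333)/(-11) = -239*(-1/11) = 239/11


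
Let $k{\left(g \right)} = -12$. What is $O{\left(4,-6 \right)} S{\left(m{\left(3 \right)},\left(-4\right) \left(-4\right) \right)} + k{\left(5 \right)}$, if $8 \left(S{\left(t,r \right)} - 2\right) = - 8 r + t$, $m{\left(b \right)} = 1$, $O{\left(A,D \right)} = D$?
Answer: $\frac{285}{4} \approx 71.25$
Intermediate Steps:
$S{\left(t,r \right)} = 2 - r + \frac{t}{8}$ ($S{\left(t,r \right)} = 2 + \frac{- 8 r + t}{8} = 2 + \frac{t - 8 r}{8} = 2 - \left(r - \frac{t}{8}\right) = 2 - r + \frac{t}{8}$)
$O{\left(4,-6 \right)} S{\left(m{\left(3 \right)},\left(-4\right) \left(-4\right) \right)} + k{\left(5 \right)} = - 6 \left(2 - \left(-4\right) \left(-4\right) + \frac{1}{8} \cdot 1\right) - 12 = - 6 \left(2 - 16 + \frac{1}{8}\right) - 12 = \left(-6\right) \left(- \frac{111}{8}\right) - 12 = \frac{333}{4} - 12 = \frac{285}{4}$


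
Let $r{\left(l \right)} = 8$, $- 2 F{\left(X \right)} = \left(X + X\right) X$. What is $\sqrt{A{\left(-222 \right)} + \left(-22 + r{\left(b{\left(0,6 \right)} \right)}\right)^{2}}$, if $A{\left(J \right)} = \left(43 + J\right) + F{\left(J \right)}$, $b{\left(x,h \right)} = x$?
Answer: $i \sqrt{49267} \approx 221.96 i$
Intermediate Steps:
$F{\left(X \right)} = - X^{2}$ ($F{\left(X \right)} = - \frac{\left(X + X\right) X}{2} = - \frac{2 X X}{2} = - \frac{2 X^{2}}{2} = - X^{2}$)
$A{\left(J \right)} = 43 + J - J^{2}$ ($A{\left(J \right)} = \left(43 + J\right) - J^{2} = 43 + J - J^{2}$)
$\sqrt{A{\left(-222 \right)} + \left(-22 + r{\left(b{\left(0,6 \right)} \right)}\right)^{2}} = \sqrt{\left(43 - 222 - \left(-222\right)^{2}\right) + \left(-22 + 8\right)^{2}} = \sqrt{\left(43 - 222 - 49284\right) + \left(-14\right)^{2}} = \sqrt{\left(43 - 222 - 49284\right) + 196} = \sqrt{-49463 + 196} = \sqrt{-49267} = i \sqrt{49267}$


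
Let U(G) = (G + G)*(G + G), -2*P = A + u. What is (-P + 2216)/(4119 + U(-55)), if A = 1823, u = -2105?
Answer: 2075/16219 ≈ 0.12794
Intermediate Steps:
P = 141 (P = -(1823 - 2105)/2 = -1/2*(-282) = 141)
U(G) = 4*G**2 (U(G) = (2*G)*(2*G) = 4*G**2)
(-P + 2216)/(4119 + U(-55)) = (-1*141 + 2216)/(4119 + 4*(-55)**2) = (-141 + 2216)/(4119 + 4*3025) = 2075/(4119 + 12100) = 2075/16219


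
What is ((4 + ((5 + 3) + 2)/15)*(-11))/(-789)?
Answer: 154/2367 ≈ 0.065061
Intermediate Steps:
((4 + ((5 + 3) + 2)/15)*(-11))/(-789) = ((4 + (8 + 2)*(1/15))*(-11))*(-1/789) = ((4 + 10*(1/15))*(-11))*(-1/789) = ((4 + ⅔)*(-11))*(-1/789) = ((14/3)*(-11))*(-1/789) = -154/3*(-1/789) = 154/2367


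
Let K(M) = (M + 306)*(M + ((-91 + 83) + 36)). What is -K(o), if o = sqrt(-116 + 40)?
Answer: -8492 - 668*I*sqrt(19) ≈ -8492.0 - 2911.7*I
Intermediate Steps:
o = 2*I*sqrt(19) (o = sqrt(-76) = 2*I*sqrt(19) ≈ 8.7178*I)
K(M) = (28 + M)*(306 + M) (K(M) = (306 + M)*(M + (-8 + 36)) = (306 + M)*(M + 28) = (306 + M)*(28 + M) = (28 + M)*(306 + M))
-K(o) = -(8568 + (2*I*sqrt(19))**2 + 334*(2*I*sqrt(19))) = -(8568 - 76 + 668*I*sqrt(19)) = -(8492 + 668*I*sqrt(19)) = -8492 - 668*I*sqrt(19)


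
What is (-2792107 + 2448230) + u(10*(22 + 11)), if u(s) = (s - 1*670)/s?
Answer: -11347975/33 ≈ -3.4388e+5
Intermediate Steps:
u(s) = (-670 + s)/s (u(s) = (s - 670)/s = (-670 + s)/s)
(-2792107 + 2448230) + u(10*(22 + 11)) = (-2792107 + 2448230) + (-670 + 10*(22 + 11))/((10*(22 + 11))) = -343877 + (-670 + 10*33)/((10*33)) = -343877 + (-670 + 330)/330 = -343877 + (1/330)*(-340) = -343877 - 34/33 = -11347975/33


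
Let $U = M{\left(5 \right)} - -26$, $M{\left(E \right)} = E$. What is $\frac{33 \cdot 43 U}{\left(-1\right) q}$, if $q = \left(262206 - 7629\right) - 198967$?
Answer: $- \frac{43989}{55610} \approx -0.79103$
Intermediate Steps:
$q = 55610$ ($q = 254577 - 198967 = 55610$)
$U = 31$ ($U = 5 - -26 = 5 + 26 = 31$)
$\frac{33 \cdot 43 U}{\left(-1\right) q} = \frac{33 \cdot 43 \cdot 31}{\left(-1\right) 55610} = \frac{1419 \cdot 31}{-55610} = 43989 \left(- \frac{1}{55610}\right) = - \frac{43989}{55610}$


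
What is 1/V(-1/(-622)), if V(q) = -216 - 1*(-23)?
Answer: -1/193 ≈ -0.0051813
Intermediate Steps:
V(q) = -193 (V(q) = -216 + 23 = -193)
1/V(-1/(-622)) = 1/(-193) = -1/193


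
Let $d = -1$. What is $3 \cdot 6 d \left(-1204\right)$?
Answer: $21672$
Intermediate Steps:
$3 \cdot 6 d \left(-1204\right) = 3 \cdot 6 \left(-1\right) \left(-1204\right) = 18 \left(-1\right) \left(-1204\right) = \left(-18\right) \left(-1204\right) = 21672$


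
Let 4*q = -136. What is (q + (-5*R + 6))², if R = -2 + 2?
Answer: 784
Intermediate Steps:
R = 0
q = -34 (q = (¼)*(-136) = -34)
(q + (-5*R + 6))² = (-34 + (-5*0 + 6))² = (-34 + (0 + 6))² = (-34 + 6)² = (-28)² = 784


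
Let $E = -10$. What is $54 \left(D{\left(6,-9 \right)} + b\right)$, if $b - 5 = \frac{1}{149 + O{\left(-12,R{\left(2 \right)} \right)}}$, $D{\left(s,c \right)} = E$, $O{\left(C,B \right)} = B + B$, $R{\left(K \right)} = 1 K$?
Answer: $- \frac{4584}{17} \approx -269.65$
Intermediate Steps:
$R{\left(K \right)} = K$
$O{\left(C,B \right)} = 2 B$
$D{\left(s,c \right)} = -10$
$b = \frac{766}{153}$ ($b = 5 + \frac{1}{149 + 2 \cdot 2} = 5 + \frac{1}{149 + 4} = 5 + \frac{1}{153} = \frac{766}{153} \approx 5.0065$)
$54 \left(D{\left(6,-9 \right)} + b\right) = 54 \left(-10 + \frac{766}{153}\right) = 54 \left(- \frac{764}{153}\right) = - \frac{4584}{17}$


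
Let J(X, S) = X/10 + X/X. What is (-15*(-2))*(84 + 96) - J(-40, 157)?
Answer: 5403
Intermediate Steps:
J(X, S) = 1 + X/10 (J(X, S) = X*(⅒) + 1 = X/10 + 1 = 1 + X/10)
(-15*(-2))*(84 + 96) - J(-40, 157) = (-15*(-2))*(84 + 96) - (1 + (⅒)*(-40)) = 30*180 - (1 - 4) = 5400 - 1*(-3) = 5400 + 3 = 5403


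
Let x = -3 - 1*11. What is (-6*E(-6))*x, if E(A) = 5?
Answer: 420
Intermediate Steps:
x = -14 (x = -3 - 11 = -14)
(-6*E(-6))*x = -6*5*(-14) = -30*(-14) = 420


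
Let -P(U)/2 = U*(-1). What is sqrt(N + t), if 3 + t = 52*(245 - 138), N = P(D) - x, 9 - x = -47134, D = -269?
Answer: 18*I*sqrt(130) ≈ 205.23*I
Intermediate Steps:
P(U) = 2*U (P(U) = -2*U*(-1) = -(-2)*U = 2*U)
x = 47143 (x = 9 - 1*(-47134) = 9 + 47134 = 47143)
N = -47681 (N = 2*(-269) - 1*47143 = -538 - 47143 = -47681)
t = 5561 (t = -3 + 52*(245 - 138) = -3 + 52*107 = -3 + 5564 = 5561)
sqrt(N + t) = sqrt(-47681 + 5561) = sqrt(-42120) = 18*I*sqrt(130)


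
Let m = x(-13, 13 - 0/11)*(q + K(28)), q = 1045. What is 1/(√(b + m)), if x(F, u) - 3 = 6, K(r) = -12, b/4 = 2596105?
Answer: √10393717/10393717 ≈ 0.00031018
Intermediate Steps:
b = 10384420 (b = 4*2596105 = 10384420)
x(F, u) = 9 (x(F, u) = 3 + 6 = 9)
m = 9297 (m = 9*(1045 - 12) = 9*1033 = 9297)
1/(√(b + m)) = 1/(√(10384420 + 9297)) = 1/(√10393717) = √10393717/10393717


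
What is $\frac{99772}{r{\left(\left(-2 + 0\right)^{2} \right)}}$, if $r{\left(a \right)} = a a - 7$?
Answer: $\frac{99772}{9} \approx 11086.0$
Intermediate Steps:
$r{\left(a \right)} = -7 + a^{2}$ ($r{\left(a \right)} = a^{2} - 7 = -7 + a^{2}$)
$\frac{99772}{r{\left(\left(-2 + 0\right)^{2} \right)}} = \frac{99772}{-7 + \left(\left(-2 + 0\right)^{2}\right)^{2}} = \frac{99772}{-7 + \left(\left(-2\right)^{2}\right)^{2}} = \frac{99772}{-7 + 4^{2}} = \frac{99772}{-7 + 16} = \frac{99772}{9}$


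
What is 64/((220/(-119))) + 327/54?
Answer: -28277/990 ≈ -28.563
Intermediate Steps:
64/((220/(-119))) + 327/54 = 64/((220*(-1/119))) + 327*(1/54) = 64/(-220/119) + 109/18 = 64*(-119/220) + 109/18 = -1904/55 + 109/18 = -28277/990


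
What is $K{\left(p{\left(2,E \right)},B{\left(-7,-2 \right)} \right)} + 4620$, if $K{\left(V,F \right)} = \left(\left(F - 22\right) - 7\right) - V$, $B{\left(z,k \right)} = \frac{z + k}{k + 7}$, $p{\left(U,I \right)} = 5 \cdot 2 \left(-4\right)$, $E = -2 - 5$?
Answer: $\frac{23146}{5} \approx 4629.2$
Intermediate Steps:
$E = -7$
$p{\left(U,I \right)} = -40$ ($p{\left(U,I \right)} = 10 \left(-4\right) = -40$)
$B{\left(z,k \right)} = \frac{k + z}{7 + k}$
$K{\left(V,F \right)} = -29 + F - V$ ($K{\left(V,F \right)} = \left(\left(-22 + F\right) - 7\right) - V = \left(-29 + F\right) - V = -29 + F - V$)
$K{\left(p{\left(2,E \right)},B{\left(-7,-2 \right)} \right)} + 4620 = \left(-29 + \frac{-2 - 7}{7 - 2} - -40\right) + 4620 = \left(-29 + \frac{1}{5} \left(-9\right) + 40\right) + 4620 = \left(-29 - \frac{9}{5} + 40\right) + 4620 = \frac{46}{5} + 4620 = \frac{23146}{5}$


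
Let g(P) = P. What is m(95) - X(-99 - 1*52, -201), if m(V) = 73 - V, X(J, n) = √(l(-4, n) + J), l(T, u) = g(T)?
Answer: -22 - I*√155 ≈ -22.0 - 12.45*I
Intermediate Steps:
l(T, u) = T
X(J, n) = √(-4 + J)
m(95) - X(-99 - 1*52, -201) = (73 - 1*95) - √(-4 + (-99 - 1*52)) = (73 - 95) - √(-4 + (-99 - 52)) = -22 - √(-4 - 151) = -22 - √(-155) = -22 - I*√155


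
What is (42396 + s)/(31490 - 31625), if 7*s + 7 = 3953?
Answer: -300718/945 ≈ -318.22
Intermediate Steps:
s = 3946/7 (s = -1 + (⅐)*3953 = -1 + 3953/7 = 3946/7 ≈ 563.71)
(42396 + s)/(31490 - 31625) = (42396 + 3946/7)/(31490 - 31625) = (300718/7)/(-135) = (300718/7)*(-1/135) = -300718/945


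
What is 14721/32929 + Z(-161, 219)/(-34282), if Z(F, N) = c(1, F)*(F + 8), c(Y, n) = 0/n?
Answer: 14721/32929 ≈ 0.44705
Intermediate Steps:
c(Y, n) = 0
Z(F, N) = 0 (Z(F, N) = 0*(F + 8) = 0*(8 + F) = 0)
14721/32929 + Z(-161, 219)/(-34282) = 14721/32929 + 0/(-34282) = 14721*(1/32929) + 0*(-1/34282) = 14721/32929 + 0 = 14721/32929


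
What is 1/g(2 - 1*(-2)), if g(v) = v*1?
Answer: ¼ ≈ 0.25000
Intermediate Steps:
g(v) = v
1/g(2 - 1*(-2)) = 1/(2 - 1*(-2)) = 1/(2 + 2) = 1/4 = ¼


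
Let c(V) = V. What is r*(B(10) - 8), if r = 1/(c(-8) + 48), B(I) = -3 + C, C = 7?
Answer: -⅒ ≈ -0.10000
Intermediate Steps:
B(I) = 4 (B(I) = -3 + 7 = 4)
r = 1/40 (r = 1/(-8 + 48) = 1/40 ≈ 0.025000)
r*(B(10) - 8) = (4 - 8)/40 = (1/40)*(-4) = -⅒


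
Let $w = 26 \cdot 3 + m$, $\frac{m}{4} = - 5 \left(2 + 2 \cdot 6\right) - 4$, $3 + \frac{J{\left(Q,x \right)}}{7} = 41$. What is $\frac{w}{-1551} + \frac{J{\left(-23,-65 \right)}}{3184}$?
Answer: $\frac{553339}{2469192} \approx 0.2241$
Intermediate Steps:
$J{\left(Q,x \right)} = 266$ ($J{\left(Q,x \right)} = -21 + 7 \cdot 41 = -21 + 287 = 266$)
$m = -296$ ($m = 4 \left(- 5 \left(2 + 2 \cdot 6\right) - 4\right) = 4 \left(- 5 \left(2 + 12\right) - 4\right) = 4 \left(\left(-5\right) 14 - 4\right) = 4 \left(-70 - 4\right) = 4 \left(-74\right) = -296$)
$w = -218$ ($w = 26 \cdot 3 - 296 = 78 - 296 = -218$)
$\frac{w}{-1551} + \frac{J{\left(-23,-65 \right)}}{3184} = - \frac{218}{-1551} + \frac{266}{3184} = \left(-218\right) \left(- \frac{1}{1551}\right) + 266 \cdot \frac{1}{3184} = \frac{218}{1551} + \frac{133}{1592} = \frac{553339}{2469192}$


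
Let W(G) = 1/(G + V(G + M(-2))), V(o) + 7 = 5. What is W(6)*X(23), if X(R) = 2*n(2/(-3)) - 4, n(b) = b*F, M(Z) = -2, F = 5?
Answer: -8/3 ≈ -2.6667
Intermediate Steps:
n(b) = 5*b (n(b) = b*5 = 5*b)
X(R) = -32/3 (X(R) = 2*(5*(2/(-3))) - 4 = 2*(5*(2*(-⅓))) - 4 = 2*(5*(-⅔)) - 4 = 2*(-10/3) - 4 = -20/3 - 4 = -32/3)
V(o) = -2 (V(o) = -7 + 5 = -2)
W(G) = 1/(-2 + G) (W(G) = 1/(G - 2) = 1/(-2 + G))
W(6)*X(23) = -32/3/(-2 + 6) = -32/3/4 = (¼)*(-32/3) = -8/3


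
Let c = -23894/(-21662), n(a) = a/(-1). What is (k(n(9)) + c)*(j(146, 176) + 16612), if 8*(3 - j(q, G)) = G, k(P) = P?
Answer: -1419232476/10831 ≈ -1.3103e+5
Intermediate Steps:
n(a) = -a (n(a) = a*(-1) = -a)
j(q, G) = 3 - G/8
c = 11947/10831 (c = -23894*(-1/21662) = 11947/10831 ≈ 1.1030)
(k(n(9)) + c)*(j(146, 176) + 16612) = (-1*9 + 11947/10831)*((3 - 1/8*176) + 16612) = (-9 + 11947/10831)*((3 - 22) + 16612) = -85532*(-19 + 16612)/10831 = -85532/10831*16593 = -1419232476/10831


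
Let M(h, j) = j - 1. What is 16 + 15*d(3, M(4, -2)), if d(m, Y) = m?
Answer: 61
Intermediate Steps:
M(h, j) = -1 + j
16 + 15*d(3, M(4, -2)) = 16 + 15*3 = 16 + 45 = 61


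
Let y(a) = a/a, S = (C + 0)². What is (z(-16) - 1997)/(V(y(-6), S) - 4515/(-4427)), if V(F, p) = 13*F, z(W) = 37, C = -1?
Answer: -4338460/31033 ≈ -139.80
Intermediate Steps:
S = 1 (S = (-1 + 0)² = (-1)² = 1)
y(a) = 1
(z(-16) - 1997)/(V(y(-6), S) - 4515/(-4427)) = (37 - 1997)/(13*1 - 4515/(-4427)) = -1960/(13 - 4515*(-1/4427)) = -1960/(13 + 4515/4427) = -1960/62066/4427 = -1960*4427/62066 = -4338460/31033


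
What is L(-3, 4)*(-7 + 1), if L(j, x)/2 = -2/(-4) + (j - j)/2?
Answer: -6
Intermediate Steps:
L(j, x) = 1 (L(j, x) = 2*(-2/(-4) + (j - j)/2) = 2*(-2*(-1/4) + 0*(1/2)) = 2*(1/2 + 0) = 2*(1/2) = 1)
L(-3, 4)*(-7 + 1) = 1*(-7 + 1) = 1*(-6) = -6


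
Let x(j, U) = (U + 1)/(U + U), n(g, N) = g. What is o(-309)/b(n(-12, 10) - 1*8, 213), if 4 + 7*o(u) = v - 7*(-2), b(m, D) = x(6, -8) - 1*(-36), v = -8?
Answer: 32/4081 ≈ 0.0078412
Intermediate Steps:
x(j, U) = (1 + U)/(2*U) (x(j, U) = (1 + U)/((2*U)) = (1 + U)*(1/(2*U)) = (1 + U)/(2*U))
b(m, D) = 583/16 (b(m, D) = (1/2)*(1 - 8)/(-8) - 1*(-36) = (1/2)*(-1/8)*(-7) + 36 = 7/16 + 36 = 583/16)
o(u) = 2/7 (o(u) = -4/7 + (-8 - 7*(-2))/7 = -4/7 + (-8 + 14)/7 = -4/7 + (1/7)*6 = -4/7 + 6/7 = 2/7)
o(-309)/b(n(-12, 10) - 1*8, 213) = 2/(7*(583/16)) = (2/7)*(16/583) = 32/4081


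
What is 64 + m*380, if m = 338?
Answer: 128504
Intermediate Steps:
64 + m*380 = 64 + 338*380 = 64 + 128440 = 128504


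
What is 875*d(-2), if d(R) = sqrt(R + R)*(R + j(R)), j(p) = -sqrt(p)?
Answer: -3500*I + 1750*sqrt(2) ≈ 2474.9 - 3500.0*I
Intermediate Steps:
d(R) = sqrt(2)*sqrt(R)*(R - sqrt(R)) (d(R) = sqrt(R + R)*(R - sqrt(R)) = sqrt(2*R)*(R - sqrt(R)) = (sqrt(2)*sqrt(R))*(R - sqrt(R)) = sqrt(2)*sqrt(R)*(R - sqrt(R)))
875*d(-2) = 875*(sqrt(2)*((-2)**(3/2) - 1*(-2))) = 875*(sqrt(2)*(-2*I*sqrt(2) + 2)) = 875*(sqrt(2)*(2 - 2*I*sqrt(2))) = 875*sqrt(2)*(2 - 2*I*sqrt(2))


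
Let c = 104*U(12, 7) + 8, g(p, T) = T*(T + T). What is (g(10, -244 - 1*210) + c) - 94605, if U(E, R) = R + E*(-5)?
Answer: 312123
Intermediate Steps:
g(p, T) = 2*T**2 (g(p, T) = T*(2*T) = 2*T**2)
U(E, R) = R - 5*E
c = -5504 (c = 104*(7 - 5*12) + 8 = 104*(7 - 60) + 8 = 104*(-53) + 8 = -5512 + 8 = -5504)
(g(10, -244 - 1*210) + c) - 94605 = (2*(-244 - 1*210)**2 - 5504) - 94605 = (2*(-244 - 210)**2 - 5504) - 94605 = (2*(-454)**2 - 5504) - 94605 = (2*206116 - 5504) - 94605 = (412232 - 5504) - 94605 = 406728 - 94605 = 312123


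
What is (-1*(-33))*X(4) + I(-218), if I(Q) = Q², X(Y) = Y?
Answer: 47656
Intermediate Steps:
(-1*(-33))*X(4) + I(-218) = -1*(-33)*4 + (-218)² = 33*4 + 47524 = 132 + 47524 = 47656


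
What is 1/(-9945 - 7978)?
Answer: -1/17923 ≈ -5.5794e-5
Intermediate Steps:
1/(-9945 - 7978) = 1/(-17923) = -1/17923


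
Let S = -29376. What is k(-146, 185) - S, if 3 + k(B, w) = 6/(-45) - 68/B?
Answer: 32163799/1095 ≈ 29373.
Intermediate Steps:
k(B, w) = -47/15 - 68/B (k(B, w) = -3 + (6/(-45) - 68/B) = -3 + (6*(-1/45) - 68/B) = -3 + (-2/15 - 68/B) = -47/15 - 68/B)
k(-146, 185) - S = (-47/15 - 68/(-146)) - 1*(-29376) = (-47/15 - 68*(-1/146)) + 29376 = (-47/15 + 34/73) + 29376 = -2921/1095 + 29376 = 32163799/1095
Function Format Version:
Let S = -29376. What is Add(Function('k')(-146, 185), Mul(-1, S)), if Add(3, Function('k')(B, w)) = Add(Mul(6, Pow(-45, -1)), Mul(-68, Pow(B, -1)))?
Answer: Rational(32163799, 1095) ≈ 29373.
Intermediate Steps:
Function('k')(B, w) = Add(Rational(-47, 15), Mul(-68, Pow(B, -1))) (Function('k')(B, w) = Add(-3, Add(Mul(6, Pow(-45, -1)), Mul(-68, Pow(B, -1)))) = Add(-3, Add(Mul(6, Rational(-1, 45)), Mul(-68, Pow(B, -1)))) = Add(-3, Add(Rational(-2, 15), Mul(-68, Pow(B, -1)))) = Add(Rational(-47, 15), Mul(-68, Pow(B, -1))))
Add(Function('k')(-146, 185), Mul(-1, S)) = Add(Add(Rational(-47, 15), Mul(-68, Pow(-146, -1))), Mul(-1, -29376)) = Add(Add(Rational(-47, 15), Mul(-68, Rational(-1, 146))), 29376) = Add(Add(Rational(-47, 15), Rational(34, 73)), 29376) = Add(Rational(-2921, 1095), 29376) = Rational(32163799, 1095)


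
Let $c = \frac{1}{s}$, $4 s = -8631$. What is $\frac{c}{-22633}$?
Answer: $\frac{4}{195345423} \approx 2.0477 \cdot 10^{-8}$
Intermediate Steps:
$s = - \frac{8631}{4}$ ($s = \frac{1}{4} \left(-8631\right) = - \frac{8631}{4} \approx -2157.8$)
$c = - \frac{4}{8631}$ ($c = \frac{1}{- \frac{8631}{4}} = - \frac{4}{8631} \approx -0.00046345$)
$\frac{c}{-22633} = - \frac{4}{8631 \left(-22633\right)} = \left(- \frac{4}{8631}\right) \left(- \frac{1}{22633}\right) = \frac{4}{195345423}$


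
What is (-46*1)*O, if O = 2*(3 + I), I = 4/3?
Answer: -1196/3 ≈ -398.67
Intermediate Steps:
I = 4/3 (I = 4*(1/3) = 4/3 ≈ 1.3333)
O = 26/3 (O = 2*(3 + 4/3) = 2*(13/3) = 26/3 ≈ 8.6667)
(-46*1)*O = -46*1*(26/3) = -46*26/3 = -1196/3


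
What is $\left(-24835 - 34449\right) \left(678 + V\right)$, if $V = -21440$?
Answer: $1230854408$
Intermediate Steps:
$\left(-24835 - 34449\right) \left(678 + V\right) = \left(-24835 - 34449\right) \left(678 - 21440\right) = \left(-59284\right) \left(-20762\right) = 1230854408$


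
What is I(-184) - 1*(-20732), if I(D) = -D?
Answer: 20916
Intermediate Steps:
I(-184) - 1*(-20732) = -1*(-184) - 1*(-20732) = 184 + 20732 = 20916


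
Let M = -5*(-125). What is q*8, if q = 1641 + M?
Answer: 18128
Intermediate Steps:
M = 625
q = 2266 (q = 1641 + 625 = 2266)
q*8 = 2266*8 = 18128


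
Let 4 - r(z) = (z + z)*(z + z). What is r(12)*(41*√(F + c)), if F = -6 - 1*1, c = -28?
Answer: -23452*I*√35 ≈ -1.3874e+5*I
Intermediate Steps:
r(z) = 4 - 4*z² (r(z) = 4 - (z + z)*(z + z) = 4 - 2*z*2*z = 4 - 4*z²)
F = -7 (F = -6 - 1 = -7)
r(12)*(41*√(F + c)) = (4 - 4*12²)*(41*√(-7 - 28)) = (4 - 4*144)*(41*√(-35)) = (4 - 576)*(41*(I*√35)) = -23452*I*√35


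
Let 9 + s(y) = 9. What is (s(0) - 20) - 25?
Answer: -45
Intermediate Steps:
s(y) = 0 (s(y) = -9 + 9 = 0)
(s(0) - 20) - 25 = (0 - 20) - 25 = -20 - 25 = -45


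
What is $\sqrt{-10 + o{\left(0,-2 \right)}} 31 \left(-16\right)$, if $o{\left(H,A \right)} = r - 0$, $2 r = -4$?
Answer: $- 992 i \sqrt{3} \approx - 1718.2 i$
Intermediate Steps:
$r = -2$ ($r = \frac{1}{2} \left(-4\right) = -2$)
$o{\left(H,A \right)} = -2$ ($o{\left(H,A \right)} = -2 - 0 = -2 + 0 = -2$)
$\sqrt{-10 + o{\left(0,-2 \right)}} 31 \left(-16\right) = \sqrt{-10 - 2} \cdot 31 \left(-16\right) = \sqrt{-12} \cdot 31 \left(-16\right) = 2 i \sqrt{3} \cdot 31 \left(-16\right) = 62 i \sqrt{3} \left(-16\right) = - 992 i \sqrt{3}$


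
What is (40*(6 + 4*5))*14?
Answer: 14560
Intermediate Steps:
(40*(6 + 4*5))*14 = (40*(6 + 20))*14 = (40*26)*14 = 1040*14 = 14560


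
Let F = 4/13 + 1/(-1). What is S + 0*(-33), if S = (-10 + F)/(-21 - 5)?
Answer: 139/338 ≈ 0.41124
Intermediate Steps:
F = -9/13 (F = 4*(1/13) + 1*(-1) = 4/13 - 1 = -9/13 ≈ -0.69231)
S = 139/338 (S = (-10 - 9/13)/(-21 - 5) = -139/13/(-26) = -139/13*(-1/26) = 139/338 ≈ 0.41124)
S + 0*(-33) = 139/338 + 0*(-33) = 139/338 + 0 = 139/338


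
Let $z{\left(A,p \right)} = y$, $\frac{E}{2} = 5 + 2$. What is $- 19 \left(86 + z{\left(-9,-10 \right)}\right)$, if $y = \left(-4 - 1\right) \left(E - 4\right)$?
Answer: $-684$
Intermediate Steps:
$E = 14$ ($E = 2 \left(5 + 2\right) = 2 \cdot 7 = 14$)
$y = -50$ ($y = \left(-4 - 1\right) \left(14 - 4\right) = \left(-5\right) 10 = -50$)
$z{\left(A,p \right)} = -50$
$- 19 \left(86 + z{\left(-9,-10 \right)}\right) = - 19 \left(86 - 50\right) = \left(-19\right) 36 = -684$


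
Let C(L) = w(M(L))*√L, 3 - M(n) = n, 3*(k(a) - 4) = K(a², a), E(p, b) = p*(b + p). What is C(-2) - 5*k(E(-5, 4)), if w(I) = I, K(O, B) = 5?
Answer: -85/3 + 5*I*√2 ≈ -28.333 + 7.0711*I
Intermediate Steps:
k(a) = 17/3 (k(a) = 4 + (⅓)*5 = 4 + 5/3 = 17/3)
M(n) = 3 - n
C(L) = √L*(3 - L) (C(L) = (3 - L)*√L = √L*(3 - L))
C(-2) - 5*k(E(-5, 4)) = √(-2)*(3 - 1*(-2)) - 5*17/3 = (I*√2)*(3 + 2) - 85/3 = (I*√2)*5 - 85/3 = 5*I*√2 - 85/3 = -85/3 + 5*I*√2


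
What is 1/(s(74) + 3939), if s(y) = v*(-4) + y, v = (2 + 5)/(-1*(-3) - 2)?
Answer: 1/3985 ≈ 0.00025094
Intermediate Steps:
v = 7 (v = 7/(3 - 2) = 7/1 = 7*1 = 7)
s(y) = -28 + y (s(y) = 7*(-4) + y = -28 + y)
1/(s(74) + 3939) = 1/((-28 + 74) + 3939) = 1/(46 + 3939) = 1/3985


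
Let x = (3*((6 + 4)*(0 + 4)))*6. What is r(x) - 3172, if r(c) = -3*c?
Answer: -5332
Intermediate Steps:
x = 720 (x = (3*(10*4))*6 = (3*40)*6 = 120*6 = 720)
r(x) - 3172 = -3*720 - 3172 = -2160 - 3172 = -5332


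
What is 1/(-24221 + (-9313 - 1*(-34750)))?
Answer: 1/1216 ≈ 0.00082237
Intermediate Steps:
1/(-24221 + (-9313 - 1*(-34750))) = 1/(-24221 + (-9313 + 34750)) = 1/(-24221 + 25437) = 1/1216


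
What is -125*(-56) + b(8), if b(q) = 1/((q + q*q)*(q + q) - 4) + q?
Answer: 8045185/1148 ≈ 7008.0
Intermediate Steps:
b(q) = q + 1/(-4 + 2*q*(q + q²)) (b(q) = 1/((q + q²)*(2*q) - 4) + q = 1/(2*q*(q + q²) - 4) + q = 1/(-4 + 2*q*(q + q²)) + q = q + 1/(-4 + 2*q*(q + q²)))
-125*(-56) + b(8) = -125*(-56) + (½ + 8³ + 8⁴ - 2*8)/(-2 + 8² + 8³) = 7000 + (½ + 512 + 4096 - 16)/(-2 + 64 + 512) = 7000 + (9185/2)/574 = 7000 + (1/574)*(9185/2) = 7000 + 9185/1148 = 8045185/1148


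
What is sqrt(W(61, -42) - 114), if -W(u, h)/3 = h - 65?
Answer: 3*sqrt(23) ≈ 14.387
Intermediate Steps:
W(u, h) = 195 - 3*h (W(u, h) = -3*(h - 65) = -3*(-65 + h) = 195 - 3*h)
sqrt(W(61, -42) - 114) = sqrt((195 - 3*(-42)) - 114) = sqrt((195 + 126) - 114) = sqrt(321 - 114) = sqrt(207) = 3*sqrt(23)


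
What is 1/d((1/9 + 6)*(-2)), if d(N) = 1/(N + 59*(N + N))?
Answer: -13090/9 ≈ -1454.4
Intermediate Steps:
d(N) = 1/(119*N) (d(N) = 1/(N + 59*(2*N)) = 1/(N + 118*N) = 1/(119*N))
1/d((1/9 + 6)*(-2)) = 1/(1/(119*(((1/9 + 6)*(-2))))) = 1/(1/(119*(((55/9)*(-2))))) = 1/(1/(119*(-110/9))) = 1/((1/119)*(-9/110)) = 1/(-9/13090) = -13090/9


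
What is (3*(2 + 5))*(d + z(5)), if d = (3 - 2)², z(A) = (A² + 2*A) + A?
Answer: 861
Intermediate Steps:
z(A) = A² + 3*A
d = 1 (d = 1² = 1)
(3*(2 + 5))*(d + z(5)) = (3*(2 + 5))*(1 + 5*(3 + 5)) = (3*7)*(1 + 5*8) = 21*(1 + 40) = 21*41 = 861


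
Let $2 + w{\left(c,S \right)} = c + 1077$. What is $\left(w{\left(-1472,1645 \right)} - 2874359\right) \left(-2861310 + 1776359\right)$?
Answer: $3118969396956$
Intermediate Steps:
$w{\left(c,S \right)} = 1075 + c$ ($w{\left(c,S \right)} = -2 + \left(c + 1077\right) = -2 + \left(1077 + c\right) = 1075 + c$)
$\left(w{\left(-1472,1645 \right)} - 2874359\right) \left(-2861310 + 1776359\right) = \left(\left(1075 - 1472\right) - 2874359\right) \left(-2861310 + 1776359\right) = \left(-397 - 2874359\right) \left(-1084951\right) = \left(-2874756\right) \left(-1084951\right) = 3118969396956$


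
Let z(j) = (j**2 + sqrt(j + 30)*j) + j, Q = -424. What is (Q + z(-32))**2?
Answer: 320576 - 36352*I*sqrt(2) ≈ 3.2058e+5 - 51410.0*I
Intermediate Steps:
z(j) = j + j**2 + j*sqrt(30 + j) (z(j) = (j**2 + sqrt(30 + j)*j) + j = (j**2 + j*sqrt(30 + j)) + j = j + j**2 + j*sqrt(30 + j))
(Q + z(-32))**2 = (-424 - 32*(1 - 32 + sqrt(30 - 32)))**2 = (-424 - 32*(1 - 32 + sqrt(-2)))**2 = (-424 - 32*(1 - 32 + I*sqrt(2)))**2 = (-424 - 32*(-31 + I*sqrt(2)))**2 = (-424 + (992 - 32*I*sqrt(2)))**2 = (568 - 32*I*sqrt(2))**2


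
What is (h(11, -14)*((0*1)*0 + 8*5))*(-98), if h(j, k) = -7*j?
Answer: 301840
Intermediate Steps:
(h(11, -14)*((0*1)*0 + 8*5))*(-98) = ((-7*11)*((0*1)*0 + 8*5))*(-98) = -77*(0*0 + 40)*(-98) = -77*(0 + 40)*(-98) = -77*40*(-98) = -3080*(-98) = 301840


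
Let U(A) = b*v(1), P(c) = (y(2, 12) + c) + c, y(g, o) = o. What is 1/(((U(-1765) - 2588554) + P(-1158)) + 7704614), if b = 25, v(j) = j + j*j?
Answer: 1/5113806 ≈ 1.9555e-7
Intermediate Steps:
v(j) = j + j**2
P(c) = 12 + 2*c (P(c) = (12 + c) + c = 12 + 2*c)
U(A) = 50 (U(A) = 25*(1*(1 + 1)) = 25*(1*2) = 25*2 = 50)
1/(((U(-1765) - 2588554) + P(-1158)) + 7704614) = 1/(((50 - 2588554) + (12 + 2*(-1158))) + 7704614) = 1/((-2588504 + (12 - 2316)) + 7704614) = 1/((-2588504 - 2304) + 7704614) = 1/(-2590808 + 7704614) = 1/5113806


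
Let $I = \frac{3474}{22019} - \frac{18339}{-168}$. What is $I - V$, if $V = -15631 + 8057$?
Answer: $\frac{9474023427}{1233064} \approx 7683.3$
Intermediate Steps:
$V = -7574$
$I = \frac{134796691}{1233064}$ ($I = 3474 \cdot \frac{1}{22019} - - \frac{6113}{56} = \frac{3474}{22019} + \frac{6113}{56} = \frac{134796691}{1233064} \approx 109.32$)
$I - V = \frac{134796691}{1233064} - -7574 = \frac{134796691}{1233064} + 7574 = \frac{9474023427}{1233064}$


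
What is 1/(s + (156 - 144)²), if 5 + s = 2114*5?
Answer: 1/10709 ≈ 9.3379e-5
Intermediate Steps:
s = 10565 (s = -5 + 2114*5 = -5 + 10570 = 10565)
1/(s + (156 - 144)²) = 1/(10565 + (156 - 144)²) = 1/(10565 + 12²) = 1/(10565 + 144) = 1/10709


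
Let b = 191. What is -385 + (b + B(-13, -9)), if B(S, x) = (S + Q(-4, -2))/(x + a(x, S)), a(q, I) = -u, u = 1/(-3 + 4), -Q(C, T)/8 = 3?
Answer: -1903/10 ≈ -190.30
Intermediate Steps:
Q(C, T) = -24 (Q(C, T) = -8*3 = -24)
u = 1 (u = 1/1 = 1)
a(q, I) = -1 (a(q, I) = -1*1 = -1)
B(S, x) = (-24 + S)/(-1 + x) (B(S, x) = (S - 24)/(x - 1) = (-24 + S)/(-1 + x))
-385 + (b + B(-13, -9)) = -385 + (191 + (-24 - 13)/(-1 - 9)) = -385 + (191 - 37/(-10)) = -385 + (191 - 1/10*(-37)) = -385 + (191 + 37/10) = -385 + 1947/10 = -1903/10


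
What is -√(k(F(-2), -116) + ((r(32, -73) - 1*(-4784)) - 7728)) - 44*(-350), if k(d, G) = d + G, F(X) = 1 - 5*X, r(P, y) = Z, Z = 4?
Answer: 15400 - I*√3045 ≈ 15400.0 - 55.182*I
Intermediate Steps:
r(P, y) = 4
k(d, G) = G + d
-√(k(F(-2), -116) + ((r(32, -73) - 1*(-4784)) - 7728)) - 44*(-350) = -√((-116 + (1 - 5*(-2))) + ((4 - 1*(-4784)) - 7728)) - 44*(-350) = -√((-116 + (1 + 10)) + ((4 + 4784) - 7728)) - 1*(-15400) = -√((-116 + 11) + (4788 - 7728)) + 15400 = -√(-105 - 2940) + 15400 = -√(-3045) + 15400 = -I*√3045 + 15400 = 15400 - I*√3045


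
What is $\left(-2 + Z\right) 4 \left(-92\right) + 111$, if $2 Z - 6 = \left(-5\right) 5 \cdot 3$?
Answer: $13543$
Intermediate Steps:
$Z = - \frac{69}{2}$ ($Z = 3 + \frac{\left(-5\right) 5 \cdot 3}{2} = 3 + \frac{\left(-25\right) 3}{2} = 3 + \frac{1}{2} \left(-75\right) = 3 - \frac{75}{2} = - \frac{69}{2} \approx -34.5$)
$\left(-2 + Z\right) 4 \left(-92\right) + 111 = \left(-2 - \frac{69}{2}\right) 4 \left(-92\right) + 111 = \left(- \frac{73}{2}\right) 4 \left(-92\right) + 111 = \left(-146\right) \left(-92\right) + 111 = 13432 + 111 = 13543$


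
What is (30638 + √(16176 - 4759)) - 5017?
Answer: 25621 + 7*√233 ≈ 25728.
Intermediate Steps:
(30638 + √(16176 - 4759)) - 5017 = (30638 + √11417) - 5017 = (30638 + 7*√233) - 5017 = 25621 + 7*√233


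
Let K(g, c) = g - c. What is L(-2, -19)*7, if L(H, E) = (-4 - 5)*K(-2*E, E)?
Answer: -3591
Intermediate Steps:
L(H, E) = 27*E (L(H, E) = (-4 - 5)*(-2*E - E) = -(-27)*E = 27*E)
L(-2, -19)*7 = (27*(-19))*7 = -513*7 = -3591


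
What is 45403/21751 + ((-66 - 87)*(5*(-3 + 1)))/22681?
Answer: 1063064473/493334431 ≈ 2.1549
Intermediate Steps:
45403/21751 + ((-66 - 87)*(5*(-3 + 1)))/22681 = 45403*(1/21751) - 765*(-2)*(1/22681) = 45403/21751 - 153*(-10)*(1/22681) = 45403/21751 + 1530*(1/22681) = 45403/21751 + 1530/22681 = 1063064473/493334431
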